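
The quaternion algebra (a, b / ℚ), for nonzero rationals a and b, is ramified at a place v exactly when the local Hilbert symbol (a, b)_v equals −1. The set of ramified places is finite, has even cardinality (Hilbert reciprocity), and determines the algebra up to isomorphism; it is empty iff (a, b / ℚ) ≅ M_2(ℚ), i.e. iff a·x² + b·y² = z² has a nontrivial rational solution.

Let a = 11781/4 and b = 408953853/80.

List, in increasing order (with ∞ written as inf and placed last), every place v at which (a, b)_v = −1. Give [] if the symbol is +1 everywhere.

[7, 17]

(a, b) ≡ (1309, 515185) mod (ℚ^×)²; places V = {2, 3, 5, 7, 11, 17, 19, 29, ∞}.
(a,b)_11: α=1, u≡1; β=1, v≡7 (mod 11); (1|11)=+1, (7|11)=-1; sign (−1)^1·+1^1·-1^1 = +1.
(a,b)_7: α=1, u≡6; β=2, v≡3 (mod 7); (6|7)=-1, (3|7)=-1; sign (−1)^0·-1^2·-1^1 = -1.
(a,b)_∞: sgn(1309)=+, sgn(515185)=+, so +1.
(a,b)_17: α=1, u≡16; β=1, v≡6 (mod 17); (16|17)=+1, (6|17)=-1; sign (−1)^0·+1^1·-1^1 = -1.
(a,b)_19: α=0, u≡5; β=1, v≡15 (mod 19); (5|19)=+1, (15|19)=-1; sign (−1)^0·+1^1·-1^0 = +1.
(a,b)_5: α=0, u≡4; β=-1, v≡3 (mod 5); (4|5)=+1, (3|5)=-1; sign (−1)^0·+1^-1·-1^0 = +1.
(a,b)_3: α=2, u≡1; β=4, v≡1 (mod 3); (1|3)=+1, (1|3)=+1; sign (−1)^0·+1^4·+1^2 = +1.
(a,b)_2: α=-2, β=-4; u≡5, v≡1 (mod 8); ε(u)ε(v)=0·0, αω(v)=-2·0, βω(u)=-4·1; sum ≡ 0  ⇒  +1.
(a,b)_29: α=0, u≡9; β=1, v≡21 (mod 29); (9|29)=+1, (21|29)=-1; sign (−1)^0·+1^1·-1^0 = +1.
|Ram(1309, 515185)| = 2, even; anisotropic at {7, 17}.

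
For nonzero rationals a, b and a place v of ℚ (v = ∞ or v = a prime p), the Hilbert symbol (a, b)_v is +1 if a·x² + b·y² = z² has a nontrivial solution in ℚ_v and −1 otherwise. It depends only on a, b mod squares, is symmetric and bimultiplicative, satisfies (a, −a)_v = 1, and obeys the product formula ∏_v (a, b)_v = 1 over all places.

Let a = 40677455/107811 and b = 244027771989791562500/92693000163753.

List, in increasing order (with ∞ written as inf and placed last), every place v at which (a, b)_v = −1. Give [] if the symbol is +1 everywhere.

[7, 13]

(a, b) ≡ (5005, 2145) mod (ℚ^×)²; places V = {2, 3, 5, 7, 11, 13, 19, 23, ∞}.
(a,b)_7: α=1, u≡2; β=4, v≡5 (mod 7); (2|7)=+1, (5|7)=-1; sign (−1)^0·+1^4·-1^1 = -1.
(a,b)_2: α=0, β=2; u≡5, v≡1 (mod 8); ε(u)ε(v)=0·0, αω(v)=0·0, βω(u)=2·1; sum ≡ 0  ⇒  +1.
(a,b)_3: α=-4, u≡1; β=-13, v≡1 (mod 3); (1|3)=+1, (1|3)=+1; sign (−1)^0·+1^-13·+1^-4 = +1.
(a,b)_∞: sgn(5005)=+, sgn(2145)=+, so +1.
(a,b)_19: α=0, u≡14; β=-2, v≡9 (mod 19); (14|19)=-1, (9|19)=+1; sign (−1)^0·-1^-2·+1^0 = +1.
(a,b)_11: α=-3, u≡4; β=-5, v≡2 (mod 11); (4|11)=+1, (2|11)=-1; sign (−1)^1·+1^-5·-1^-3 = +1.
(a,b)_13: α=3, u≡8; β=3, v≡1 (mod 13); (8|13)=-1, (1|13)=+1; sign (−1)^0·-1^3·+1^3 = -1.
(a,b)_23: α=2, u≡19; β=6, v≡1 (mod 23); (19|23)=-1, (1|23)=+1; sign (−1)^0·-1^6·+1^2 = +1.
(a,b)_5: α=1, u≡1; β=7, v≡4 (mod 5); (1|5)=+1, (4|5)=+1; sign (−1)^0·+1^7·+1^1 = +1.
Ram(5005, 2145) = {7, 13}; no ℚ_7-point on the conic.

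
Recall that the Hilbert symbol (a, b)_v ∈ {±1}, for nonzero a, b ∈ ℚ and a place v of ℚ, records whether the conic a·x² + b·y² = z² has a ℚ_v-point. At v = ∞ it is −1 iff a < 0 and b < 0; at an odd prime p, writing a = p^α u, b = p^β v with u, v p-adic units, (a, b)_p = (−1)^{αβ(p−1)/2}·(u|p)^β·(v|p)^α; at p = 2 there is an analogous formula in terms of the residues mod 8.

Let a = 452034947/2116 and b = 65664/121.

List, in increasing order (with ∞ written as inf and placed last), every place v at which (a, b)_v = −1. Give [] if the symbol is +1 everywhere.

Mod squares: a ≡ 323, b ≡ 114. Check v ∈ {∞, 2, 3, 7, 11, 13, 17, 19, 23}.
v=2: v_2(a)=-2, v_2(b)=7; units ≡ 3, 1 (mod 8); ε·ε+αω+βω = 1·0+-2·0+7·1 ≡ 1  ⇒  (a,b)_2 = -1.
v=7: a=7^2·(≡4), b=7^0·(≡2) mod 7; (4|7)=+1, (2|7)=+1; (−1)^{2·0·3}·(+1)^0·(+1)^2 = +1.
v=3: a=3^0·(≡2), b=3^3·(≡2) mod 3; (2|3)=-1, (2|3)=-1; (−1)^{0·3·1}·(-1)^3·(-1)^0 = -1.
v=17: a=17^1·(≡8), b=17^0·(≡5) mod 17; (8|17)=+1, (5|17)=-1; (−1)^{1·0·8}·(+1)^0·(-1)^1 = -1.
v=11: a=11^0·(≡3), b=11^-2·(≡5) mod 11; (3|11)=+1, (5|11)=+1; (−1)^{0·-2·5}·(+1)^-2·(+1)^0 = +1.
v=∞: 323 > 0 and 114 > 0  ⇒  (a,b)_∞ = +1.
v=23: a=23^-2·(≡2), b=23^0·(≡19) mod 23; (2|23)=+1, (19|23)=-1; (−1)^{-2·0·11}·(+1)^0·(-1)^-2 = +1.
v=13: a=13^4·(≡11), b=13^0·(≡10) mod 13; (11|13)=-1, (10|13)=+1; (−1)^{4·0·6}·(-1)^0·(+1)^4 = +1.
v=19: a=19^1·(≡1), b=19^1·(≡16) mod 19; (1|19)=+1, (16|19)=+1; (−1)^{1·1·9}·(+1)^1·(+1)^1 = -1.
|Ram(323, 114)| = 4, even; anisotropic at {2, 3, 17, 19}.

[2, 3, 17, 19]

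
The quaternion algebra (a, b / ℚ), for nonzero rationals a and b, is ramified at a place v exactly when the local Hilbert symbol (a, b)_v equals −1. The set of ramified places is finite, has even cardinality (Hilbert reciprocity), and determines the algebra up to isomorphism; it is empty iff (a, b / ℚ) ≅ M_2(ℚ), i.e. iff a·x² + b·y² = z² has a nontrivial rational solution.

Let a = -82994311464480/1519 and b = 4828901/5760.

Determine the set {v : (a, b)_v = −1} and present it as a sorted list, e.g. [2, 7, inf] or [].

(a, b) ≡ (-73511230, 3410) mod (ℚ^×)²; places V = {2, 3, 5, 7, 11, 13, 17, 29, 31, 37, ∞}.
(a,b)_31: α=-1, u≡26; β=1, v≡11 (mod 31); (26|31)=-1, (11|31)=-1; sign (−1)^1·-1^1·-1^-1 = -1.
(a,b)_5: α=1, u≡1; β=-1, v≡3 (mod 5); (1|5)=+1, (3|5)=-1; sign (−1)^0·+1^-1·-1^1 = -1.
(a,b)_17: α=3, u≡9; β=2, v≡12 (mod 17); (9|17)=+1, (12|17)=-1; sign (−1)^0·+1^2·-1^3 = -1.
(a,b)_11: α=0, u≡2; β=1, v≡2 (mod 11); (2|11)=-1, (2|11)=-1; sign (−1)^0·-1^1·-1^0 = -1.
(a,b)_3: α=2, u≡2; β=-2, v≡2 (mod 3); (2|3)=-1, (2|3)=-1; sign (−1)^0·-1^-2·-1^2 = +1.
(a,b)_∞: sgn(-73511230)=−, sgn(3410)=+, so +1.
(a,b)_7: α=-2, u≡6; β=2, v≡4 (mod 7); (6|7)=-1, (4|7)=+1; sign (−1)^0·-1^2·+1^-2 = +1.
(a,b)_13: α=1, u≡10; β=0, v≡12 (mod 13); (10|13)=+1, (12|13)=+1; sign (−1)^0·+1^0·+1^1 = +1.
(a,b)_37: α=1, u≡26; β=0, v≡19 (mod 37); (26|37)=+1, (19|37)=-1; sign (−1)^0·+1^0·-1^1 = -1.
(a,b)_2: α=5, β=-7; u≡1, v≡1 (mod 8); ε(u)ε(v)=0·0, αω(v)=5·0, βω(u)=-7·0; sum ≡ 0  ⇒  +1.
(a,b)_29: α=3, u≡22; β=0, v≡11 (mod 29); (22|29)=+1, (11|29)=-1; sign (−1)^0·+1^0·-1^3 = -1.
|Ram(-73511230, 3410)| = 6, even; anisotropic at {5, 11, 17, 29, 31, 37}.

[5, 11, 17, 29, 31, 37]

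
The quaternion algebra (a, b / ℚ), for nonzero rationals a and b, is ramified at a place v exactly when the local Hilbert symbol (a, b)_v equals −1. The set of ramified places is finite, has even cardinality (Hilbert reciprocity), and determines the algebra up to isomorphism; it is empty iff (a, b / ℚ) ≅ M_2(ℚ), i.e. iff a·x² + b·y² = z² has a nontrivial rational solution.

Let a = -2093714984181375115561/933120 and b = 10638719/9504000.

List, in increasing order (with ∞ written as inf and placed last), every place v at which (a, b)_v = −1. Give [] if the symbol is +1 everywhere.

(a, b) ≡ (-5, 19635) mod (ℚ^×)²; places V = {2, 3, 5, 7, 11, 13, 17, 23, ∞}.
(a,b)_7: α=2, u≡1; β=1, v≡6 (mod 7); (1|7)=+1, (6|7)=-1; sign (−1)^0·+1^1·-1^2 = +1.
(a,b)_17: α=4, u≡7; β=1, v≡16 (mod 17); (7|17)=-1, (16|17)=+1; sign (−1)^0·-1^1·+1^4 = -1.
(a,b)_23: α=6, u≡3; β=2, v≡1 (mod 23); (3|23)=+1, (1|23)=+1; sign (−1)^0·+1^2·+1^6 = +1.
(a,b)_5: α=-1, u≡1; β=-3, v≡2 (mod 5); (1|5)=+1, (2|5)=-1; sign (−1)^0·+1^-3·-1^-1 = -1.
(a,b)_13: α=4, u≡5; β=2, v≡8 (mod 13); (5|13)=-1, (8|13)=-1; sign (−1)^0·-1^2·-1^4 = +1.
(a,b)_3: α=-6, u≡1; β=-3, v≡2 (mod 3); (1|3)=+1, (2|3)=-1; sign (−1)^0·+1^-3·-1^-6 = +1.
(a,b)_2: α=-8, β=-8; u≡3, v≡3 (mod 8); ε(u)ε(v)=1·1, αω(v)=-8·1, βω(u)=-8·1; sum ≡ 1  ⇒  -1.
(a,b)_∞: sgn(-5)=−, sgn(19635)=+, so +1.
(a,b)_11: α=2, u≡6; β=-1, v≡5 (mod 11); (6|11)=-1, (5|11)=+1; sign (−1)^0·-1^-1·+1^2 = -1.
|Ram(-5, 19635)| = 4, even; anisotropic at {2, 5, 11, 17}.

[2, 5, 11, 17]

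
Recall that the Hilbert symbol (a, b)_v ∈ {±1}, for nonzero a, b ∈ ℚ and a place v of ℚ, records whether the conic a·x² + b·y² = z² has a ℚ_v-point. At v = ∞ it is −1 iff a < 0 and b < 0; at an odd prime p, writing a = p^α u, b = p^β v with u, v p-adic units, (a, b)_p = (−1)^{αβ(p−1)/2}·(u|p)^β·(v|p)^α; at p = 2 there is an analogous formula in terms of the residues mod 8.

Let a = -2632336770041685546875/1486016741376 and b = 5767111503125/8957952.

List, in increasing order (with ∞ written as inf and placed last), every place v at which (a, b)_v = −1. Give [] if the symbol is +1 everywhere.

[2, 3]

(a, b) ≡ (-210, 15) mod (ℚ^×)²; places V = {2, 3, 5, 7, 17, 19, ∞}.
(a,b)_17: α=4, u≡12; β=2, v≡16 (mod 17); (12|17)=-1, (16|17)=+1; sign (−1)^0·-1^2·+1^4 = +1.
(a,b)_19: α=6, u≡18; β=4, v≡18 (mod 19); (18|19)=-1, (18|19)=-1; sign (−1)^0·-1^4·-1^6 = +1.
(a,b)_5: α=9, u≡2; β=5, v≡3 (mod 5); (2|5)=-1, (3|5)=-1; sign (−1)^0·-1^5·-1^9 = +1.
(a,b)_2: α=-23, β=-12; u≡7, v≡7 (mod 8); ε(u)ε(v)=1·1, αω(v)=-23·0, βω(u)=-12·0; sum ≡ 1  ⇒  -1.
(a,b)_3: α=-11, u≡2; β=-7, v≡2 (mod 3); (2|3)=-1, (2|3)=-1; sign (−1)^1·-1^-7·-1^-11 = -1.
(a,b)_7: α=3, u≡3; β=2, v≡4 (mod 7); (3|7)=-1, (4|7)=+1; sign (−1)^0·-1^2·+1^3 = +1.
(a,b)_∞: sgn(-210)=−, sgn(15)=+, so +1.
(-210, 15 / ℚ) ramifies at {2, 3}: a division algebra.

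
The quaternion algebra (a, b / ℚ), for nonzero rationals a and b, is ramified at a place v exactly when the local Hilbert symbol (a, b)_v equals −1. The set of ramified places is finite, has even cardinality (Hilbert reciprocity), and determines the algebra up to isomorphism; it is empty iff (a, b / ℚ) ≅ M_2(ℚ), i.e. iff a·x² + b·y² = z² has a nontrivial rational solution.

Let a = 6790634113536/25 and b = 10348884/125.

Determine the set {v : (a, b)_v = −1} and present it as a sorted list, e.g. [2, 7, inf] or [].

(a, b) ≡ (26, 105) mod (ℚ^×)²; places V = {2, 3, 5, 7, 13, ∞}.
(a,b)_7: α=2, u≡5; β=1, v≡2 (mod 7); (5|7)=-1, (2|7)=+1; sign (−1)^0·-1^1·+1^2 = -1.
(a,b)_2: α=9, β=2; u≡5, v≡1 (mod 8); ε(u)ε(v)=0·0, αω(v)=9·0, βω(u)=2·1; sum ≡ 0  ⇒  +1.
(a,b)_5: α=-2, u≡1; β=-3, v≡4 (mod 5); (1|5)=+1, (4|5)=+1; sign (−1)^0·+1^-3·+1^-2 = +1.
(a,b)_∞: sgn(26)=+, sgn(105)=+, so +1.
(a,b)_3: α=6, u≡2; β=7, v≡2 (mod 3); (2|3)=-1, (2|3)=-1; sign (−1)^0·-1^7·-1^6 = -1.
(a,b)_13: α=5, u≡2; β=2, v≡4 (mod 13); (2|13)=-1, (4|13)=+1; sign (−1)^0·-1^2·+1^5 = +1.
(26, 105 / ℚ) ramifies at {3, 7}: a division algebra.

[3, 7]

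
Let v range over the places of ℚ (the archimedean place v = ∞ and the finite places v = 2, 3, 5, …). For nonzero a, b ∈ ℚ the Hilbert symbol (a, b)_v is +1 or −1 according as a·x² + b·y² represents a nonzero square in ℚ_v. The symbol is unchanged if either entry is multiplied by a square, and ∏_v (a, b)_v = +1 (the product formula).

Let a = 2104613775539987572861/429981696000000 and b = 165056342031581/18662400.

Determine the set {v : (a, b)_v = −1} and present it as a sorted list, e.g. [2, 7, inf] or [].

(a, b) ≡ (106981, 22359029) mod (ℚ^×)²; places V = {2, 3, 5, 7, 11, 13, 17, 19, 29, 31, ∞}.
(a,b)_5: α=-6, u≡4; β=-2, v≡1 (mod 5); (4|5)=+1, (1|5)=+1; sign (−1)^0·+1^-2·+1^-6 = +1.
(a,b)_17: α=1, u≡11; β=1, v≡4 (mod 17); (11|17)=-1, (4|17)=+1; sign (−1)^0·-1^1·+1^1 = -1.
(a,b)_31: α=1, u≡7; β=1, v≡13 (mod 31); (7|31)=+1, (13|31)=-1; sign (−1)^1·+1^1·-1^1 = +1.
(a,b)_2: α=-22, β=-10; u≡5, v≡5 (mod 8); ε(u)ε(v)=0·0, αω(v)=-22·1, βω(u)=-10·1; sum ≡ 0  ⇒  +1.
(a,b)_7: α=1, u≡2; β=1, v≡5 (mod 7); (2|7)=+1, (5|7)=-1; sign (−1)^1·+1^1·-1^1 = +1.
(a,b)_∞: sgn(106981)=+, sgn(22359029)=+, so +1.
(a,b)_11: α=4, u≡2; β=3, v≡5 (mod 11); (2|11)=-1, (5|11)=+1; sign (−1)^0·-1^3·+1^4 = -1.
(a,b)_3: α=-8, u≡1; β=-6, v≡2 (mod 3); (1|3)=+1, (2|3)=-1; sign (−1)^0·+1^-6·-1^-8 = +1.
(a,b)_13: α=4, u≡1; β=2, v≡10 (mod 13); (1|13)=+1, (10|13)=+1; sign (−1)^0·+1^2·+1^4 = +1.
(a,b)_19: α=6, u≡4; β=3, v≡17 (mod 19); (4|19)=+1, (17|19)=+1; sign (−1)^0·+1^3·+1^6 = +1.
(a,b)_29: α=1, u≡9; β=1, v≡16 (mod 29); (9|29)=+1, (16|29)=+1; sign (−1)^0·+1^1·+1^1 = +1.
Ram(106981, 22359029) = {11, 17}; no ℚ_11-point on the conic.

[11, 17]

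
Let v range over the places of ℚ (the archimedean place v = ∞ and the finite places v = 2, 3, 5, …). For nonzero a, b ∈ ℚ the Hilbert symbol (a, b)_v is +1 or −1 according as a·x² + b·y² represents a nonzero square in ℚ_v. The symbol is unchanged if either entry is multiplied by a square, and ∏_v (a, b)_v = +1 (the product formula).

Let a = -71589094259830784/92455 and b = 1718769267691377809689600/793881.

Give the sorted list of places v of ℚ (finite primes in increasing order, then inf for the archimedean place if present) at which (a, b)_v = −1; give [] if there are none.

[2, 17, 31, 37]

Mod squares: a ≡ -1072445, b ≡ 91. Check v ∈ {∞, 2, 3, 5, 7, 11, 13, 17, 29, 31, 37, 41, 47}.
v=7: a=7^4·(≡2), b=7^5·(≡6) mod 7; (2|7)=+1, (6|7)=-1; (−1)^{4·5·3}·(+1)^5·(-1)^4 = +1.
v=29: a=29^0·(≡7), b=29^2·(≡9) mod 29; (7|29)=+1, (9|29)=+1; (−1)^{0·2·14}·(+1)^2·(+1)^0 = +1.
v=11: a=11^-1·(≡1), b=11^-2·(≡1) mod 11; (1|11)=+1, (1|11)=+1; (−1)^{-1·-2·5}·(+1)^-2·(+1)^-1 = +1.
v=47: a=47^2·(≡32), b=47^0·(≡40) mod 47; (32|47)=+1, (40|47)=-1; (−1)^{2·0·23}·(+1)^0·(-1)^2 = +1.
v=41: a=41^-2·(≡40), b=41^0·(≡40) mod 41; (40|41)=+1, (40|41)=+1; (−1)^{-2·0·20}·(+1)^0·(+1)^-2 = +1.
v=2: v_2(a)=12, v_2(b)=10; units ≡ 3, 3 (mod 8); ε·ε+αω+βω = 1·1+12·1+10·1 ≡ 1  ⇒  (a,b)_2 = -1.
v=∞: -1072445 < 0 and 91 > 0  ⇒  (a,b)_∞ = +1.
v=37: a=37^1·(≡17), b=37^2·(≡23) mod 37; (17|37)=-1, (23|37)=-1; (−1)^{1·2·18}·(-1)^2·(-1)^1 = -1.
v=3: a=3^0·(≡1), b=3^-8·(≡1) mod 3; (1|3)=+1, (1|3)=+1; (−1)^{0·-8·1}·(+1)^-8·(+1)^0 = +1.
v=31: a=31^1·(≡5), b=31^4·(≡29) mod 31; (5|31)=+1, (29|31)=-1; (−1)^{1·4·15}·(+1)^4·(-1)^1 = -1.
v=17: a=17^1·(≡13), b=17^2·(≡7) mod 17; (13|17)=+1, (7|17)=-1; (−1)^{1·2·8}·(+1)^2·(-1)^1 = -1.
v=13: a=13^2·(≡9), b=13^1·(≡8) mod 13; (9|13)=+1, (8|13)=-1; (−1)^{2·1·6}·(+1)^1·(-1)^2 = +1.
v=5: a=5^-1·(≡1), b=5^2·(≡4) mod 5; (1|5)=+1, (4|5)=+1; (−1)^{-1·2·2}·(+1)^2·(+1)^-1 = +1.
Ram(-1072445, 91) = {2, 17, 31, 37}; no ℚ_2-point on the conic.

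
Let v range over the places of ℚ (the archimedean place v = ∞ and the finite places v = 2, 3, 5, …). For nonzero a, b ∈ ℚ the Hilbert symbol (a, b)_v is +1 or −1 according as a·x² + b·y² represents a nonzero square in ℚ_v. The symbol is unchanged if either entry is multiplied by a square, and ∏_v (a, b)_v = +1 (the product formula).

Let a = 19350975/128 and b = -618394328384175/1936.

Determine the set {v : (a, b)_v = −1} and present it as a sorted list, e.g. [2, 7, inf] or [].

[3, 7, 31, 41]

(a, b) ≡ (1548078, -7) mod (ℚ^×)²; places V = {2, 3, 5, 7, 11, 17, 29, 31, 41, ∞}.
(a,b)_∞: sgn(1548078)=+, sgn(-7)=−, so +1.
(a,b)_17: α=0, u≡5; β=2, v≡7 (mod 17); (5|17)=-1, (7|17)=-1; sign (−1)^0·-1^2·-1^0 = +1.
(a,b)_7: α=1, u≡3; β=1, v≡6 (mod 7); (3|7)=-1, (6|7)=-1; sign (−1)^1·-1^1·-1^1 = -1.
(a,b)_3: α=1, u≡2; β=2, v≡2 (mod 3); (2|3)=-1, (2|3)=-1; sign (−1)^0·-1^2·-1^1 = -1.
(a,b)_29: α=1, u≡6; β=2, v≡1 (mod 29); (6|29)=+1, (1|29)=+1; sign (−1)^0·+1^2·+1^1 = +1.
(a,b)_5: α=2, u≡3; β=2, v≡3 (mod 5); (3|5)=-1, (3|5)=-1; sign (−1)^0·-1^2·-1^2 = +1.
(a,b)_11: α=0, u≡4; β=-2, v≡4 (mod 11); (4|11)=+1, (4|11)=+1; sign (−1)^0·+1^-2·+1^0 = +1.
(a,b)_2: α=-7, β=-4; u≡7, v≡1 (mod 8); ε(u)ε(v)=1·0, αω(v)=-7·0, βω(u)=-4·0; sum ≡ 0  ⇒  +1.
(a,b)_41: α=1, u≡13; β=2, v≡7 (mod 41); (13|41)=-1, (7|41)=-1; sign (−1)^0·-1^2·-1^1 = -1.
(a,b)_31: α=1, u≡10; β=2, v≡27 (mod 31); (10|31)=+1, (27|31)=-1; sign (−1)^0·+1^2·-1^1 = -1.
Ram(1548078, -7) = {3, 7, 31, 41}; no ℚ_3-point on the conic.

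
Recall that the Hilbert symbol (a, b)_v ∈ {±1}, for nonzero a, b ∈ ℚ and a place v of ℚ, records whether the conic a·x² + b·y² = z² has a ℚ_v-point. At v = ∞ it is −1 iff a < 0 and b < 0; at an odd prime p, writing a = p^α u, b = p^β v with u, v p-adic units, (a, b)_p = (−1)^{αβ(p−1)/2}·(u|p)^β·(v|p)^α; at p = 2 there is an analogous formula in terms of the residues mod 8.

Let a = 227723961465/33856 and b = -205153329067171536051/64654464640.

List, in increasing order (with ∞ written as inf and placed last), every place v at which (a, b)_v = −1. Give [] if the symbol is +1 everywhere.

(a, b) ≡ (36465, -910) mod (ℚ^×)²; places V = {2, 3, 5, 7, 11, 13, 17, 19, 23, ∞}.
(a,b)_13: α=1, u≡3; β=1, v≡8 (mod 13); (3|13)=+1, (8|13)=-1; sign (−1)^0·+1^1·-1^1 = -1.
(a,b)_5: α=1, u≡3; β=-1, v≡3 (mod 5); (3|5)=-1, (3|5)=-1; sign (−1)^0·-1^-1·-1^1 = +1.
(a,b)_17: α=3, u≡12; β=6, v≡1 (mod 17); (12|17)=-1, (1|17)=+1; sign (−1)^0·-1^6·+1^3 = +1.
(a,b)_7: α=4, u≡2; β=7, v≡6 (mod 7); (2|7)=+1, (6|7)=-1; sign (−1)^0·+1^7·-1^4 = +1.
(a,b)_3: α=3, u≡2; β=8, v≡2 (mod 3); (2|3)=-1, (2|3)=-1; sign (−1)^0·-1^8·-1^3 = -1.
(a,b)_∞: sgn(36465)=+, sgn(-910)=−, so +1.
(a,b)_11: α=1, u≡3; β=2, v≡9 (mod 11); (3|11)=+1, (9|11)=+1; sign (−1)^0·+1^2·+1^1 = +1.
(a,b)_2: α=-6, β=-7; u≡1, v≡1 (mod 8); ε(u)ε(v)=0·0, αω(v)=-6·0, βω(u)=-7·0; sum ≡ 0  ⇒  +1.
(a,b)_23: α=-2, u≡10; β=-4, v≡19 (mod 23); (10|23)=-1, (19|23)=-1; sign (−1)^0·-1^-4·-1^-2 = +1.
(a,b)_19: α=0, u≡9; β=-2, v≡12 (mod 19); (9|19)=+1, (12|19)=-1; sign (−1)^0·+1^-2·-1^0 = +1.
(36465, -910 / ℚ) ramifies at {3, 13}: a division algebra.

[3, 13]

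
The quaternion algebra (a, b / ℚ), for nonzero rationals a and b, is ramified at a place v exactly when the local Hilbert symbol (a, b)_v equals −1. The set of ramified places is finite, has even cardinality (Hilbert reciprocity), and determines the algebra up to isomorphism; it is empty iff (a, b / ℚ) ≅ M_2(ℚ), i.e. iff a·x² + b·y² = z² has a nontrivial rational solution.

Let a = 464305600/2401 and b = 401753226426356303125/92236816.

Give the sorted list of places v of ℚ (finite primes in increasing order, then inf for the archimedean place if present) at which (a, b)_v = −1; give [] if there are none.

[11, 23]

Mod squares: a ≡ 290191, b ≡ 63085. Check v ∈ {∞, 2, 5, 7, 11, 23, 31, 37}.
v=2: v_2(a)=6, v_2(b)=-4; units ≡ 7, 5 (mod 8); ε·ε+αω+βω = 1·0+6·1+-4·0 ≡ 0  ⇒  (a,b)_2 = +1.
v=23: a=23^1·(≡6), b=23^2·(≡19) mod 23; (6|23)=+1, (19|23)=-1; (−1)^{1·2·11}·(+1)^2·(-1)^1 = -1.
v=7: a=7^-4·(≡3), b=7^-8·(≡2) mod 7; (3|7)=-1, (2|7)=+1; (−1)^{-4·-8·3}·(-1)^-8·(+1)^-4 = +1.
v=37: a=37^1·(≡30), b=37^3·(≡3) mod 37; (30|37)=+1, (3|37)=+1; (−1)^{1·3·18}·(+1)^3·(+1)^1 = +1.
v=∞: 290191 > 0 and 63085 > 0  ⇒  (a,b)_∞ = +1.
v=5: a=5^2·(≡4), b=5^5·(≡2) mod 5; (4|5)=+1, (2|5)=-1; (−1)^{2·5·2}·(+1)^5·(-1)^2 = +1.
v=31: a=31^1·(≡23), b=31^3·(≡2) mod 31; (23|31)=-1, (2|31)=+1; (−1)^{1·3·15}·(-1)^3·(+1)^1 = +1.
v=11: a=11^1·(≡5), b=11^5·(≡5) mod 11; (5|11)=+1, (5|11)=+1; (−1)^{1·5·5}·(+1)^5·(+1)^1 = -1.
(290191, 63085 / ℚ) ramifies at {11, 23}: a division algebra.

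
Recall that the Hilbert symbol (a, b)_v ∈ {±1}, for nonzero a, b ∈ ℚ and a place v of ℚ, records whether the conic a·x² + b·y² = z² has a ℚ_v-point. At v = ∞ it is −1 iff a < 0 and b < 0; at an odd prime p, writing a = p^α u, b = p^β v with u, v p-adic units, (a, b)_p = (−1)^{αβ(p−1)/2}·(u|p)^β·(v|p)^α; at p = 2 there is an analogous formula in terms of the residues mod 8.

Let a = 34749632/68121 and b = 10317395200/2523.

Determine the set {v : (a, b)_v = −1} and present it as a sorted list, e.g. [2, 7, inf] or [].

Mod squares: a ≡ 323, b ≡ 4836279. Check v ∈ {∞, 2, 3, 5, 7, 17, 19, 23, 29, 31, 41}.
v=17: a=17^1·(≡8), b=17^1·(≡1) mod 17; (8|17)=+1, (1|17)=+1; (−1)^{1·1·8}·(+1)^1·(+1)^1 = +1.
v=2: v_2(a)=6, v_2(b)=8; units ≡ 3, 7 (mod 8); ε·ε+αω+βω = 1·1+6·0+8·1 ≡ 1  ⇒  (a,b)_2 = -1.
v=3: a=3^-4·(≡2), b=3^-1·(≡1) mod 3; (2|3)=-1, (1|3)=+1; (−1)^{-4·-1·1}·(-1)^-1·(+1)^-4 = -1.
v=41: a=41^2·(≡25), b=41^0·(≡10) mod 41; (25|41)=+1, (10|41)=+1; (−1)^{2·0·20}·(+1)^0·(+1)^2 = +1.
v=23: a=23^0·(≡2), b=23^1·(≡21) mod 23; (2|23)=+1, (21|23)=-1; (−1)^{0·1·11}·(+1)^1·(-1)^0 = +1.
v=7: a=7^0·(≡2), b=7^1·(≡4) mod 7; (2|7)=+1, (4|7)=+1; (−1)^{0·1·3}·(+1)^1·(+1)^0 = +1.
v=19: a=19^1·(≡17), b=19^1·(≡9) mod 19; (17|19)=+1, (9|19)=+1; (−1)^{1·1·9}·(+1)^1·(+1)^1 = -1.
v=∞: 323 > 0 and 4836279 > 0  ⇒  (a,b)_∞ = +1.
v=5: a=5^0·(≡2), b=5^2·(≡1) mod 5; (2|5)=-1, (1|5)=+1; (−1)^{0·2·2}·(-1)^2·(+1)^0 = +1.
v=29: a=29^-2·(≡4), b=29^-2·(≡22) mod 29; (4|29)=+1, (22|29)=+1; (−1)^{-2·-2·14}·(+1)^-2·(+1)^-2 = +1.
v=31: a=31^0·(≡13), b=31^1·(≡29) mod 31; (13|31)=-1, (29|31)=-1; (−1)^{0·1·15}·(-1)^1·(-1)^0 = -1.
Ram(323, 4836279) = {2, 3, 19, 31}; no ℚ_2-point on the conic.

[2, 3, 19, 31]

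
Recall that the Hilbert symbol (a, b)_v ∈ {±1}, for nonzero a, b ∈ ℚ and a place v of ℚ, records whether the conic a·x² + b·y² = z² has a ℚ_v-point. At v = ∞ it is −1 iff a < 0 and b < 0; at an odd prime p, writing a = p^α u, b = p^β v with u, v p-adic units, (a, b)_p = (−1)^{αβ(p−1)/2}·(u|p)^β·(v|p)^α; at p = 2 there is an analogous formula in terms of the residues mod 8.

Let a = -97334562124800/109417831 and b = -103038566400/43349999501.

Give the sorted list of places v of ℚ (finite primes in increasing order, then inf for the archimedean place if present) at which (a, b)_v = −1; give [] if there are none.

Mod squares: a ≡ -3095547, b ≡ -6699. Check v ∈ {∞, 2, 3, 5, 7, 11, 13, 17, 23, 29, 41}.
v=7: a=7^3·(≡2), b=7^1·(≡4) mod 7; (2|7)=+1, (4|7)=+1; (−1)^{3·1·3}·(+1)^1·(+1)^3 = -1.
v=∞: -3095547 < 0 and -6699 < 0  ⇒  (a,b)_∞ = -1.
v=5: a=5^2·(≡3), b=5^2·(≡4) mod 5; (3|5)=-1, (4|5)=+1; (−1)^{2·2·2}·(-1)^2·(+1)^2 = +1.
v=3: a=3^5·(≡1), b=3^3·(≡2) mod 3; (1|3)=+1, (2|3)=-1; (−1)^{5·3·1}·(+1)^3·(-1)^5 = +1.
v=23: a=23^-5·(≡19), b=23^-2·(≡10) mod 23; (19|23)=-1, (10|23)=-1; (−1)^{-5·-2·11}·(-1)^-2·(-1)^-5 = -1.
v=41: a=41^0·(≡12), b=41^-4·(≡36) mod 41; (12|41)=-1, (36|41)=+1; (−1)^{0·-4·20}·(-1)^-4·(+1)^0 = +1.
v=13: a=13^1·(≡6), b=13^0·(≡12) mod 13; (6|13)=-1, (12|13)=+1; (−1)^{1·0·6}·(-1)^0·(+1)^1 = +1.
v=11: a=11^2·(≡8), b=11^3·(≡6) mod 11; (8|11)=-1, (6|11)=-1; (−1)^{2·3·5}·(-1)^3·(-1)^2 = -1.
v=29: a=29^1·(≡23), b=29^-1·(≡5) mod 29; (23|29)=+1, (5|29)=+1; (−1)^{1·-1·14}·(+1)^-1·(+1)^1 = +1.
v=17: a=17^-1·(≡16), b=17^0·(≡9) mod 17; (16|17)=+1, (9|17)=+1; (−1)^{-1·0·8}·(+1)^0·(+1)^-1 = +1.
v=2: v_2(a)=10, v_2(b)=14; units ≡ 5, 5 (mod 8); ε·ε+αω+βω = 0·0+10·1+14·1 ≡ 0  ⇒  (a,b)_2 = +1.
(-3095547, -6699 / ℚ) ramifies at {7, 11, 23, ∞}: a division algebra.

[7, 11, 23, inf]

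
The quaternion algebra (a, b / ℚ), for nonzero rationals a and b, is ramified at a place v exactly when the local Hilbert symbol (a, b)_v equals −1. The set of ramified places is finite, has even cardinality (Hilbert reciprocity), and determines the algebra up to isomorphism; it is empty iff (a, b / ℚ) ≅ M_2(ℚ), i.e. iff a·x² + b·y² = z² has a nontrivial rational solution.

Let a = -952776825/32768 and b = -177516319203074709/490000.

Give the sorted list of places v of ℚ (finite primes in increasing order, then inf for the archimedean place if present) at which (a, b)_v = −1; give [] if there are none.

[11, 13, 31, 37, 47, inf]

(a, b) ≡ (-31746, -670681869) mod (ℚ^×)²; places V = {2, 3, 5, 7, 11, 13, 17, 29, 31, 37, 47, ∞}.
(a,b)_3: α=1, u≡2; β=3, v≡1 (mod 3); (2|3)=-1, (1|3)=+1; sign (−1)^1·-1^3·+1^1 = +1.
(a,b)_∞: sgn(-31746)=−, sgn(-670681869)=−, so -1.
(a,b)_11: α=1, u≡7; β=3, v≡2 (mod 11); (7|11)=-1, (2|11)=-1; sign (−1)^1·-1^3·-1^1 = -1.
(a,b)_29: α=0, u≡4; β=3, v≡12 (mod 29); (4|29)=+1, (12|29)=-1; sign (−1)^0·+1^3·-1^0 = +1.
(a,b)_2: α=-15, β=-4; u≡7, v≡3 (mod 8); ε(u)ε(v)=1·1, αω(v)=-15·1, βω(u)=-4·0; sum ≡ 0  ⇒  +1.
(a,b)_31: α=0, u≡22; β=1, v≡7 (mod 31); (22|31)=-1, (7|31)=+1; sign (−1)^0·-1^1·+1^0 = -1.
(a,b)_5: α=2, u≡4; β=-4, v≡4 (mod 5); (4|5)=+1, (4|5)=+1; sign (−1)^0·+1^-4·+1^2 = +1.
(a,b)_17: α=0, u≡14; β=2, v≡11 (mod 17); (14|17)=-1, (11|17)=-1; sign (−1)^0·-1^2·-1^0 = +1.
(a,b)_7: α=4, u≡5; β=-2, v≡6 (mod 7); (5|7)=-1, (6|7)=-1; sign (−1)^0·-1^-2·-1^4 = +1.
(a,b)_13: α=1, u≡7; β=1, v≡1 (mod 13); (7|13)=-1, (1|13)=+1; sign (−1)^0·-1^1·+1^1 = -1.
(a,b)_47: α=0, u≡40; β=1, v≡10 (mod 47); (40|47)=-1, (10|47)=-1; sign (−1)^0·-1^1·-1^0 = -1.
(a,b)_37: α=1, u≡12; β=1, v≡8 (mod 37); (12|37)=+1, (8|37)=-1; sign (−1)^0·+1^1·-1^1 = -1.
(-31746, -670681869 / ℚ) ramifies at {11, 13, 31, 37, 47, ∞}: a division algebra.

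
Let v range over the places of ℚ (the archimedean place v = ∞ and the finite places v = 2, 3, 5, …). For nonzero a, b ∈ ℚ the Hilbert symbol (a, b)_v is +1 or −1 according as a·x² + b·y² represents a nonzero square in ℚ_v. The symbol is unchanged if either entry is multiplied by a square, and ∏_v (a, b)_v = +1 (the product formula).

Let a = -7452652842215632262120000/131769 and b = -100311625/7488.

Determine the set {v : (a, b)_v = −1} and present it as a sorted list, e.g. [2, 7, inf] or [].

[2, 5, 13, 23, 31, inf]

(a, b) ≡ (-713, -98605) mod (ℚ^×)²; places V = {2, 3, 5, 7, 11, 13, 23, 31, 37, 41, ∞}.
(a,b)_2: α=6, β=-6; u≡7, v≡3 (mod 8); ε(u)ε(v)=1·1, αω(v)=6·1, βω(u)=-6·0; sum ≡ 1  ⇒  -1.
(a,b)_11: α=-4, u≡7; β=0, v≡6 (mod 11); (7|11)=-1, (6|11)=-1; sign (−1)^0·-1^0·-1^-4 = +1.
(a,b)_7: α=4, u≡2; β=0, v≡4 (mod 7); (2|7)=+1, (4|7)=+1; sign (−1)^0·+1^0·+1^4 = +1.
(a,b)_∞: sgn(-713)=−, sgn(-98605)=−, so -1.
(a,b)_23: α=5, u≡10; β=2, v≡22 (mod 23); (10|23)=-1, (22|23)=-1; sign (−1)^0·-1^2·-1^5 = -1.
(a,b)_41: α=2, u≡37; β=1, v≡24 (mod 41); (37|41)=+1, (24|41)=-1; sign (−1)^0·+1^1·-1^2 = +1.
(a,b)_3: α=-2, u≡1; β=-2, v≡2 (mod 3); (1|3)=+1, (2|3)=-1; sign (−1)^0·+1^-2·-1^-2 = +1.
(a,b)_13: α=2, u≡7; β=-1, v≡7 (mod 13); (7|13)=-1, (7|13)=-1; sign (−1)^0·-1^-1·-1^2 = -1.
(a,b)_31: α=1, u≡8; β=0, v≡13 (mod 31); (8|31)=+1, (13|31)=-1; sign (−1)^0·+1^0·-1^1 = -1.
(a,b)_5: α=4, u≡2; β=3, v≡4 (mod 5); (2|5)=-1, (4|5)=+1; sign (−1)^0·-1^3·+1^4 = -1.
(a,b)_37: α=2, u≡4; β=1, v≡30 (mod 37); (4|37)=+1, (30|37)=+1; sign (−1)^0·+1^1·+1^2 = +1.
|Ram(-713, -98605)| = 6, even; anisotropic at {2, 5, 13, 23, 31, ∞}.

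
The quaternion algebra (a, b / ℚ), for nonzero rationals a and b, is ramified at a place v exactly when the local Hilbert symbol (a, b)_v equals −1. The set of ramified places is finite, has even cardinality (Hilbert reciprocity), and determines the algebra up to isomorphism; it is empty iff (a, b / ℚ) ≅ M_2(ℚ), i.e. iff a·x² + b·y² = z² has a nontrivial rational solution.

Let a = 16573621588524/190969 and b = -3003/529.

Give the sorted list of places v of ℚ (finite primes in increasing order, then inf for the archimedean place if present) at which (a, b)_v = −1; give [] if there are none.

Mod squares: a ≡ 51051, b ≡ -3003. Check v ∈ {∞, 2, 3, 7, 11, 13, 17, 19, 23}.
v=3: a=3^5·(≡1), b=3^1·(≡1) mod 3; (1|3)=+1, (1|3)=+1; (−1)^{5·1·1}·(+1)^1·(+1)^5 = -1.
v=13: a=13^3·(≡1), b=13^1·(≡9) mod 13; (1|13)=+1, (9|13)=+1; (−1)^{3·1·6}·(+1)^1·(+1)^3 = +1.
v=19: a=19^-2·(≡5), b=19^0·(≡13) mod 19; (5|19)=+1, (13|19)=-1; (−1)^{-2·0·9}·(+1)^0·(-1)^-2 = +1.
v=∞: 51051 > 0 and -3003 < 0  ⇒  (a,b)_∞ = +1.
v=11: a=11^3·(≡6), b=11^1·(≡2) mod 11; (6|11)=-1, (2|11)=-1; (−1)^{3·1·5}·(-1)^1·(-1)^3 = -1.
v=17: a=17^1·(≡14), b=17^0·(≡3) mod 17; (14|17)=-1, (3|17)=-1; (−1)^{1·0·8}·(-1)^0·(-1)^1 = -1.
v=23: a=23^-2·(≡22), b=23^-2·(≡10) mod 23; (22|23)=-1, (10|23)=-1; (−1)^{-2·-2·11}·(-1)^-2·(-1)^-2 = +1.
v=7: a=7^3·(≡5), b=7^1·(≡3) mod 7; (5|7)=-1, (3|7)=-1; (−1)^{3·1·3}·(-1)^1·(-1)^3 = -1.
v=2: v_2(a)=2, v_2(b)=0; units ≡ 3, 5 (mod 8); ε·ε+αω+βω = 1·0+2·1+0·1 ≡ 0  ⇒  (a,b)_2 = +1.
Ram(51051, -3003) = {3, 7, 11, 17}; no ℚ_3-point on the conic.

[3, 7, 11, 17]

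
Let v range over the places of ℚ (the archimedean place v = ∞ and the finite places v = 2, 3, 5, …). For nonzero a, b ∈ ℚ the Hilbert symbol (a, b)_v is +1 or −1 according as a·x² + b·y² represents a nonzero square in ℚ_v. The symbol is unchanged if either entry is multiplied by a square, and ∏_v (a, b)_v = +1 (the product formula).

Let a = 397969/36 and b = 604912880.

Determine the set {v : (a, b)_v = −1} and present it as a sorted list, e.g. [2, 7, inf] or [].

Mod squares: a ≡ 3289, b ≡ 312455. Check v ∈ {∞, 2, 3, 5, 11, 13, 19, 23}.
v=23: a=23^1·(≡20), b=23^1·(≡14) mod 23; (20|23)=-1, (14|23)=-1; (−1)^{1·1·11}·(-1)^1·(-1)^1 = -1.
v=19: a=19^0·(≡12), b=19^1·(≡18) mod 19; (12|19)=-1, (18|19)=-1; (−1)^{0·1·9}·(-1)^1·(-1)^0 = -1.
v=2: v_2(a)=-2, v_2(b)=4; units ≡ 1, 7 (mod 8); ε·ε+αω+βω = 0·1+-2·0+4·0 ≡ 0  ⇒  (a,b)_2 = +1.
v=11: a=11^3·(≡8), b=11^3·(≡4) mod 11; (8|11)=-1, (4|11)=+1; (−1)^{3·3·5}·(-1)^3·(+1)^3 = +1.
v=∞: 3289 > 0 and 312455 > 0  ⇒  (a,b)_∞ = +1.
v=3: a=3^-2·(≡1), b=3^0·(≡2) mod 3; (1|3)=+1, (2|3)=-1; (−1)^{-2·0·1}·(+1)^0·(-1)^-2 = +1.
v=13: a=13^1·(≡5), b=13^1·(≡2) mod 13; (5|13)=-1, (2|13)=-1; (−1)^{1·1·6}·(-1)^1·(-1)^1 = +1.
v=5: a=5^0·(≡4), b=5^1·(≡1) mod 5; (4|5)=+1, (1|5)=+1; (−1)^{0·1·2}·(+1)^1·(+1)^0 = +1.
|Ram(3289, 312455)| = 2, even; anisotropic at {19, 23}.

[19, 23]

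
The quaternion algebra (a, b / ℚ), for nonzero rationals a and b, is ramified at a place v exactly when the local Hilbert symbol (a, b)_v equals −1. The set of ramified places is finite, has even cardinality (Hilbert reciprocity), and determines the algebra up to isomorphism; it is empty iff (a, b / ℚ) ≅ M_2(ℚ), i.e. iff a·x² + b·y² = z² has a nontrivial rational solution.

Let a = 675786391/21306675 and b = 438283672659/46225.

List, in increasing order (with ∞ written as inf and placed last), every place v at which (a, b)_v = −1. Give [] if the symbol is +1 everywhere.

[3, 31]

Mod squares: a ≡ 93, b ≡ 651. Check v ∈ {∞, 2, 3, 5, 7, 13, 23, 29, 31, 41, 43}.
v=41: a=41^-2·(≡13), b=41^0·(≡31) mod 41; (13|41)=-1, (31|41)=+1; (−1)^{-2·0·20}·(-1)^0·(+1)^-2 = +1.
v=23: a=23^2·(≡9), b=23^0·(≡15) mod 23; (9|23)=+1, (15|23)=-1; (−1)^{2·0·11}·(+1)^0·(-1)^2 = +1.
v=31: a=31^1·(≡17), b=31^5·(≡22) mod 31; (17|31)=-1, (22|31)=-1; (−1)^{1·5·15}·(-1)^5·(-1)^1 = -1.
v=29: a=29^2·(≡5), b=29^0·(≡9) mod 29; (5|29)=+1, (9|29)=+1; (−1)^{2·0·14}·(+1)^0·(+1)^2 = +1.
v=7: a=7^2·(≡1), b=7^1·(≡2) mod 7; (1|7)=+1, (2|7)=+1; (−1)^{2·1·3}·(+1)^1·(+1)^2 = +1.
v=3: a=3^-1·(≡1), b=3^7·(≡1) mod 3; (1|3)=+1, (1|3)=+1; (−1)^{-1·7·1}·(+1)^7·(+1)^-1 = -1.
v=43: a=43^0·(≡37), b=43^-2·(≡21) mod 43; (37|43)=-1, (21|43)=+1; (−1)^{0·-2·21}·(-1)^-2·(+1)^0 = +1.
v=2: v_2(a)=0, v_2(b)=0; units ≡ 5, 3 (mod 8); ε·ε+αω+βω = 0·1+0·1+0·1 ≡ 0  ⇒  (a,b)_2 = +1.
v=∞: 93 > 0 and 651 > 0  ⇒  (a,b)_∞ = +1.
v=5: a=5^-2·(≡3), b=5^-2·(≡1) mod 5; (3|5)=-1, (1|5)=+1; (−1)^{-2·-2·2}·(-1)^-2·(+1)^-2 = +1.
v=13: a=13^-2·(≡7), b=13^0·(≡4) mod 13; (7|13)=-1, (4|13)=+1; (−1)^{-2·0·6}·(-1)^0·(+1)^-2 = +1.
|Ram(93, 651)| = 2, even; anisotropic at {3, 31}.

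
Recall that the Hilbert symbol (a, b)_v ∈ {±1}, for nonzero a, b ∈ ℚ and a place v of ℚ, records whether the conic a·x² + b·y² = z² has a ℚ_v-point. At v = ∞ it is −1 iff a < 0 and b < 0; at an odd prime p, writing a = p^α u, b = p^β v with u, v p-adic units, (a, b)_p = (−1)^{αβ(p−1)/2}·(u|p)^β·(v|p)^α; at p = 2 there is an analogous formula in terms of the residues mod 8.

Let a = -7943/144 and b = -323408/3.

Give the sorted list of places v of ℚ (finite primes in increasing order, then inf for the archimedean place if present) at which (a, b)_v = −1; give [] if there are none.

Mod squares: a ≡ -47, b ≡ -60639. Check v ∈ {∞, 2, 3, 13, 17, 29, 41, 47}.
v=3: a=3^-2·(≡1), b=3^-1·(≡1) mod 3; (1|3)=+1, (1|3)=+1; (−1)^{-2·-1·1}·(+1)^-1·(+1)^-2 = +1.
v=17: a=17^0·(≡8), b=17^1·(≡11) mod 17; (8|17)=+1, (11|17)=-1; (−1)^{0·1·8}·(+1)^1·(-1)^0 = +1.
v=∞: -47 < 0 and -60639 < 0  ⇒  (a,b)_∞ = -1.
v=2: v_2(a)=-4, v_2(b)=4; units ≡ 1, 1 (mod 8); ε·ε+αω+βω = 0·0+-4·0+4·0 ≡ 0  ⇒  (a,b)_2 = +1.
v=13: a=13^2·(≡5), b=13^0·(≡2) mod 13; (5|13)=-1, (2|13)=-1; (−1)^{2·0·6}·(-1)^0·(-1)^2 = +1.
v=47: a=47^1·(≡22), b=47^0·(≡31) mod 47; (22|47)=-1, (31|47)=-1; (−1)^{1·0·23}·(-1)^0·(-1)^1 = -1.
v=41: a=41^0·(≡22), b=41^1·(≡22) mod 41; (22|41)=-1, (22|41)=-1; (−1)^{0·1·20}·(-1)^1·(-1)^0 = -1.
v=29: a=29^0·(≡26), b=29^1·(≡14) mod 29; (26|29)=-1, (14|29)=-1; (−1)^{0·1·14}·(-1)^1·(-1)^0 = -1.
|Ram(-47, -60639)| = 4, even; anisotropic at {29, 41, 47, ∞}.

[29, 41, 47, inf]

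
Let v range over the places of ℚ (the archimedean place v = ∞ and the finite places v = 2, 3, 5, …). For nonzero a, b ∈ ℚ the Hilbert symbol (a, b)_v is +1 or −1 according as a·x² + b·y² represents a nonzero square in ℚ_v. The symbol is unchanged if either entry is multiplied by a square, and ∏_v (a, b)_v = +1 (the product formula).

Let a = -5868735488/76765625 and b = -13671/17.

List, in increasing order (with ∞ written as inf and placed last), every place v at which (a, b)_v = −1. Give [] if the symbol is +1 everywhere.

(a, b) ≡ (-40579, -527) mod (ℚ^×)²; places V = {2, 3, 5, 7, 11, 17, 31, ∞}.
(a,b)_7: α=5, u≡3; β=2, v≡5 (mod 7); (3|7)=-1, (5|7)=-1; sign (−1)^0·-1^2·-1^5 = -1.
(a,b)_17: α=-3, u≡12; β=-1, v≡14 (mod 17); (12|17)=-1, (14|17)=-1; sign (−1)^0·-1^-1·-1^-3 = +1.
(a,b)_5: α=-6, u≡4; β=0, v≡2 (mod 5); (4|5)=+1, (2|5)=-1; sign (−1)^0·+1^0·-1^-6 = +1.
(a,b)_∞: sgn(-40579)=−, sgn(-527)=−, so -1.
(a,b)_3: α=0, u≡2; β=2, v≡1 (mod 3); (2|3)=-1, (1|3)=+1; sign (−1)^0·-1^2·+1^0 = +1.
(a,b)_31: α=1, u≡17; β=1, v≡16 (mod 31); (17|31)=-1, (16|31)=+1; sign (−1)^1·-1^1·+1^1 = +1.
(a,b)_11: α=1, u≡10; β=0, v≡4 (mod 11); (10|11)=-1, (4|11)=+1; sign (−1)^0·-1^0·+1^1 = +1.
(a,b)_2: α=10, β=0; u≡5, v≡1 (mod 8); ε(u)ε(v)=0·0, αω(v)=10·0, βω(u)=0·1; sum ≡ 0  ⇒  +1.
Ram(-40579, -527) = {7, ∞}; no ℚ_7-point on the conic.

[7, inf]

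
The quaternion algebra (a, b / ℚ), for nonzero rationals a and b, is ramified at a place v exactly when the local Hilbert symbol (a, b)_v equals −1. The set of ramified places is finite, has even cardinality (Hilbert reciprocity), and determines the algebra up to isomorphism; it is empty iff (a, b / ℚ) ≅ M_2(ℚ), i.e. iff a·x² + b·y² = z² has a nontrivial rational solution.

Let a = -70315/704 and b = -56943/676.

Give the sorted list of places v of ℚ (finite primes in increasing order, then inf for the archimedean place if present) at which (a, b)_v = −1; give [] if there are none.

Mod squares: a ≡ -15785, b ≡ -703. Check v ∈ {∞, 2, 3, 5, 7, 11, 13, 19, 37, 41}.
v=41: a=41^1·(≡1), b=41^0·(≡29) mod 41; (1|41)=+1, (29|41)=-1; (−1)^{1·0·20}·(+1)^0·(-1)^1 = -1.
v=37: a=37^0·(≡22), b=37^1·(≡20) mod 37; (22|37)=-1, (20|37)=-1; (−1)^{0·1·18}·(-1)^1·(-1)^0 = -1.
v=3: a=3^0·(≡1), b=3^4·(≡2) mod 3; (1|3)=+1, (2|3)=-1; (−1)^{0·4·1}·(+1)^4·(-1)^0 = +1.
v=13: a=13^0·(≡1), b=13^-2·(≡9) mod 13; (1|13)=+1, (9|13)=+1; (−1)^{0·-2·6}·(+1)^-2·(+1)^0 = +1.
v=2: v_2(a)=-6, v_2(b)=-2; units ≡ 7, 1 (mod 8); ε·ε+αω+βω = 1·0+-6·0+-2·0 ≡ 0  ⇒  (a,b)_2 = +1.
v=11: a=11^-1·(≡7), b=11^0·(≡3) mod 11; (7|11)=-1, (3|11)=+1; (−1)^{-1·0·5}·(-1)^0·(+1)^-1 = +1.
v=∞: -15785 < 0 and -703 < 0  ⇒  (a,b)_∞ = -1.
v=5: a=5^1·(≡3), b=5^0·(≡2) mod 5; (3|5)=-1, (2|5)=-1; (−1)^{1·0·2}·(-1)^0·(-1)^1 = -1.
v=7: a=7^3·(≡3), b=7^0·(≡4) mod 7; (3|7)=-1, (4|7)=+1; (−1)^{3·0·3}·(-1)^0·(+1)^3 = +1.
v=19: a=19^0·(≡4), b=19^1·(≡16) mod 19; (4|19)=+1, (16|19)=+1; (−1)^{0·1·9}·(+1)^1·(+1)^0 = +1.
Ram(-15785, -703) = {5, 37, 41, ∞}; no ℚ_5-point on the conic.

[5, 37, 41, inf]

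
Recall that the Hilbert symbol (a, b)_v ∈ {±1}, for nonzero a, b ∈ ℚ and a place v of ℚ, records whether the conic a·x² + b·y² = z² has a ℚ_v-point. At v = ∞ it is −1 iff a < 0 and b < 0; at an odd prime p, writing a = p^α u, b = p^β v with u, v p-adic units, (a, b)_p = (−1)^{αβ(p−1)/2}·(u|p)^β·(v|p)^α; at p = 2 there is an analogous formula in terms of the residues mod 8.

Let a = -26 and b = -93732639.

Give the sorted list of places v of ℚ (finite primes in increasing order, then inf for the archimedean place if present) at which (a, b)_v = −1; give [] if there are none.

[11, inf]

Mod squares: a ≡ -26, b ≡ -231. Check v ∈ {∞, 2, 3, 7, 11, 13}.
v=11: a=11^0·(≡7), b=11^1·(≡1) mod 11; (7|11)=-1, (1|11)=+1; (−1)^{0·1·5}·(-1)^1·(+1)^0 = -1.
v=7: a=7^0·(≡2), b=7^5·(≡2) mod 7; (2|7)=+1, (2|7)=+1; (−1)^{0·5·3}·(+1)^5·(+1)^0 = +1.
v=3: a=3^0·(≡1), b=3^1·(≡1) mod 3; (1|3)=+1, (1|3)=+1; (−1)^{0·1·1}·(+1)^1·(+1)^0 = +1.
v=∞: -26 < 0 and -231 < 0  ⇒  (a,b)_∞ = -1.
v=2: v_2(a)=1, v_2(b)=0; units ≡ 3, 1 (mod 8); ε·ε+αω+βω = 1·0+1·0+0·1 ≡ 0  ⇒  (a,b)_2 = +1.
v=13: a=13^1·(≡11), b=13^2·(≡1) mod 13; (11|13)=-1, (1|13)=+1; (−1)^{1·2·6}·(-1)^2·(+1)^1 = +1.
|Ram(-26, -231)| = 2, even; anisotropic at {11, ∞}.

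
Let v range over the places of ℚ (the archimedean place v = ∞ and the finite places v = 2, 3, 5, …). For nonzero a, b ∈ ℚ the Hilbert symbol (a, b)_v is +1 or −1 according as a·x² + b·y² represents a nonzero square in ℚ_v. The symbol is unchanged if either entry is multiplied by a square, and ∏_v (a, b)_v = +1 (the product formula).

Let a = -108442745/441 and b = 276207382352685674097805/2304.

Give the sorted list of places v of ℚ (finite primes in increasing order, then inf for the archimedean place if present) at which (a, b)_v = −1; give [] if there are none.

Mod squares: a ≡ -128945, b ≡ 10110805. Check v ∈ {∞, 2, 3, 5, 7, 13, 17, 29, 31, 37, 41, 43}.
v=3: a=3^-2·(≡1), b=3^-2·(≡1) mod 3; (1|3)=+1, (1|3)=+1; (−1)^{-2·-2·1}·(+1)^-2·(+1)^-2 = +1.
v=37: a=37^1·(≡26), b=37^3·(≡20) mod 37; (26|37)=+1, (20|37)=-1; (−1)^{1·3·18}·(+1)^3·(-1)^1 = -1.
v=29: a=29^2·(≡3), b=29^2·(≡1) mod 29; (3|29)=-1, (1|29)=+1; (−1)^{2·2·14}·(-1)^2·(+1)^2 = +1.
v=∞: -128945 < 0 and 10110805 > 0  ⇒  (a,b)_∞ = +1.
v=43: a=43^0·(≡34), b=43^1·(≡10) mod 43; (34|43)=-1, (10|43)=+1; (−1)^{0·1·21}·(-1)^1·(+1)^0 = -1.
v=2: v_2(a)=0, v_2(b)=-8; units ≡ 7, 5 (mod 8); ε·ε+αω+βω = 1·0+0·1+-8·0 ≡ 0  ⇒  (a,b)_2 = +1.
v=7: a=7^-2·(≡1), b=7^0·(≡3) mod 7; (1|7)=+1, (3|7)=-1; (−1)^{-2·0·3}·(+1)^0·(-1)^-2 = +1.
v=13: a=13^0·(≡8), b=13^2·(≡9) mod 13; (8|13)=-1, (9|13)=+1; (−1)^{0·2·6}·(-1)^2·(+1)^0 = +1.
v=41: a=41^1·(≡24), b=41^3·(≡5) mod 41; (24|41)=-1, (5|41)=+1; (−1)^{1·3·20}·(-1)^3·(+1)^1 = -1.
v=17: a=17^1·(≡7), b=17^4·(≡13) mod 17; (7|17)=-1, (13|17)=+1; (−1)^{1·4·8}·(-1)^4·(+1)^1 = +1.
v=5: a=5^1·(≡1), b=5^1·(≡4) mod 5; (1|5)=+1, (4|5)=+1; (−1)^{1·1·2}·(+1)^1·(+1)^1 = +1.
v=31: a=31^0·(≡13), b=31^1·(≡1) mod 31; (13|31)=-1, (1|31)=+1; (−1)^{0·1·15}·(-1)^1·(+1)^0 = -1.
|Ram(-128945, 10110805)| = 4, even; anisotropic at {31, 37, 41, 43}.

[31, 37, 41, 43]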